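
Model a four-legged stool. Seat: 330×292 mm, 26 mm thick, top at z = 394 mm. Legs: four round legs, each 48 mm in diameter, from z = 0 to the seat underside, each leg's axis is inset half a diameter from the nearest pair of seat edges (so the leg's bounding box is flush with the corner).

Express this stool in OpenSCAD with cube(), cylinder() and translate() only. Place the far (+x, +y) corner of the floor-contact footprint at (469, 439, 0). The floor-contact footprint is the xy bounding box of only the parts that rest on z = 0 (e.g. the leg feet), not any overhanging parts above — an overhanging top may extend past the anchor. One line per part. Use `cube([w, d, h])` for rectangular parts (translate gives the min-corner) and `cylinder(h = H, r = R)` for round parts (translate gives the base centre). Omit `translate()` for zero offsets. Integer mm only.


translate([139, 147, 368]) cube([330, 292, 26]);
translate([163, 171, 0]) cylinder(h = 368, r = 24);
translate([445, 171, 0]) cylinder(h = 368, r = 24);
translate([163, 415, 0]) cylinder(h = 368, r = 24);
translate([445, 415, 0]) cylinder(h = 368, r = 24);


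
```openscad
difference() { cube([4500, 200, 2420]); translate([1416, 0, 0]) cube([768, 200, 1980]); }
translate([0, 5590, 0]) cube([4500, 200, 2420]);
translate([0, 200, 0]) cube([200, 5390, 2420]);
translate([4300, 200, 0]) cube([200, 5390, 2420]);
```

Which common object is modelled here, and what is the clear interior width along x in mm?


A single room. The interior width is 4100 mm.

Four walls enclosing a rectangle with a door in the front wall — a room. Outside width 4500 minus two 200 mm walls gives 4100 mm.


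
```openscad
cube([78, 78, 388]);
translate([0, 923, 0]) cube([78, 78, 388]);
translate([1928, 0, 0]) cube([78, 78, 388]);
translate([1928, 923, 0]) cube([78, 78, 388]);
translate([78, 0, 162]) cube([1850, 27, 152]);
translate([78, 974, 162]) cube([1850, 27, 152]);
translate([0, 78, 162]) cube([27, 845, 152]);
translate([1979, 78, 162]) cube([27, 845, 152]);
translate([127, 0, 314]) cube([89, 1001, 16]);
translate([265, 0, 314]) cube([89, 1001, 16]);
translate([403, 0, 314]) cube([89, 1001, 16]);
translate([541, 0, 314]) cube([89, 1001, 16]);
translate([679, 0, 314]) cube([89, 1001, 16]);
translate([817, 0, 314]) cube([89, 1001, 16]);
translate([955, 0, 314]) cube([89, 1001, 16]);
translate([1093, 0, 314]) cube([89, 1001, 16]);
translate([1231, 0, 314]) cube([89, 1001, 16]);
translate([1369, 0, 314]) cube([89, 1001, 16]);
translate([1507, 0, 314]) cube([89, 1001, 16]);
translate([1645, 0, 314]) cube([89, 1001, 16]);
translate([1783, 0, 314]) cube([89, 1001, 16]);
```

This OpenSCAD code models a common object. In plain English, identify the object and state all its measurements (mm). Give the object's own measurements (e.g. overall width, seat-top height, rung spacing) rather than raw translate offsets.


A bed frame 2006 mm long (x) by 1001 mm wide (y). Four 78×78 mm corner posts, 388 mm tall, at the corners of the footprint. Four rails of 27 mm thickness and 152 mm height run between adjacent posts with their undersides at z = 162 mm, their outer faces flush with the outside of the frame (the two x-running rails run between the posts' inner faces; the two y-running rails run between the posts' inner faces). 13 slats, each 89 mm wide (x) and 16 mm thick, lie across the top of the two x-running rails, running the full 1001 mm width of the frame in y; along x they sit between the end posts with a 49 mm gap after the −x posts and between neighbouring slats, leaving 56 mm before the +x posts.


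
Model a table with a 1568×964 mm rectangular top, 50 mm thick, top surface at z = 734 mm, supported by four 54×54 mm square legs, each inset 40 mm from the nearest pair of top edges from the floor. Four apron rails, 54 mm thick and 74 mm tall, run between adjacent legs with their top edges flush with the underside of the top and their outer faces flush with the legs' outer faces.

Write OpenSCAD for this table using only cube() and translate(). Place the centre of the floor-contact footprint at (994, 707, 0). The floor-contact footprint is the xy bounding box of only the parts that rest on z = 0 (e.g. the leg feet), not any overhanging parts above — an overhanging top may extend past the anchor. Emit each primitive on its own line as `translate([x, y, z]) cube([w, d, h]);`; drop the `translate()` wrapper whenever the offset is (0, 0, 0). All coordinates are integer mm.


translate([210, 225, 684]) cube([1568, 964, 50]);
translate([250, 265, 0]) cube([54, 54, 684]);
translate([1684, 265, 0]) cube([54, 54, 684]);
translate([250, 1095, 0]) cube([54, 54, 684]);
translate([1684, 1095, 0]) cube([54, 54, 684]);
translate([304, 265, 610]) cube([1380, 54, 74]);
translate([304, 1095, 610]) cube([1380, 54, 74]);
translate([250, 319, 610]) cube([54, 776, 74]);
translate([1684, 319, 610]) cube([54, 776, 74]);


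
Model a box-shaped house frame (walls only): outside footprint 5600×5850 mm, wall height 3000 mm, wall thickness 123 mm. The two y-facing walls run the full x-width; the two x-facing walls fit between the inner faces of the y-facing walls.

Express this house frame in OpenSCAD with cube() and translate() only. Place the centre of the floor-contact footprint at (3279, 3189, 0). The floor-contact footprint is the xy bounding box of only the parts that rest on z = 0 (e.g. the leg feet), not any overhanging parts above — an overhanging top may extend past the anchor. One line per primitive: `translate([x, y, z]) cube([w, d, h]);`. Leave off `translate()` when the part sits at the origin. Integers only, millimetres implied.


translate([479, 264, 0]) cube([5600, 123, 3000]);
translate([479, 5991, 0]) cube([5600, 123, 3000]);
translate([479, 387, 0]) cube([123, 5604, 3000]);
translate([5956, 387, 0]) cube([123, 5604, 3000]);


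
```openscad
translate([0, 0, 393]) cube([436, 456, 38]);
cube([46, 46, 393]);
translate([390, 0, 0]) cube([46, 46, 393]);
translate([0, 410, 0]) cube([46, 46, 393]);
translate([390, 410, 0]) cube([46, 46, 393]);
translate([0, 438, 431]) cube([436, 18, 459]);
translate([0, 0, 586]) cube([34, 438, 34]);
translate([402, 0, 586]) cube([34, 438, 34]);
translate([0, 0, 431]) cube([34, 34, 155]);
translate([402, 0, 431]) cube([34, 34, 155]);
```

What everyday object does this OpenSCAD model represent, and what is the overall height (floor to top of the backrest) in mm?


A chair. The overall height is 890 mm.

A slab on four corner posts with a tall panel at the back — a chair. The seat slab sits at z = 393 with thickness 38, and the 459 mm backrest starts at the seat top, so the overall height is 393 + 38 + 459 = 890 mm.


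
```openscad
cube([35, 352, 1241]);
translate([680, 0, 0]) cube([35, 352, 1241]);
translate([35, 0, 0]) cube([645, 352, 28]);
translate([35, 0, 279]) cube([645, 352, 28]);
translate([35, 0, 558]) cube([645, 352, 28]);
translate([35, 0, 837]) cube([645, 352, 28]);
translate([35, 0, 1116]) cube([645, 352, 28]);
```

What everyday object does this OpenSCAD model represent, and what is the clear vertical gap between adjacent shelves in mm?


A bookshelf. The clear shelf gap is 251 mm.

Two tall side panels with 5 horizontal boards between them — a bookshelf. The first two shelf undersides are at z = 0 and z = 279; with shelf thickness 28, the clear gap is 279 − 0 − 28 = 251 mm.


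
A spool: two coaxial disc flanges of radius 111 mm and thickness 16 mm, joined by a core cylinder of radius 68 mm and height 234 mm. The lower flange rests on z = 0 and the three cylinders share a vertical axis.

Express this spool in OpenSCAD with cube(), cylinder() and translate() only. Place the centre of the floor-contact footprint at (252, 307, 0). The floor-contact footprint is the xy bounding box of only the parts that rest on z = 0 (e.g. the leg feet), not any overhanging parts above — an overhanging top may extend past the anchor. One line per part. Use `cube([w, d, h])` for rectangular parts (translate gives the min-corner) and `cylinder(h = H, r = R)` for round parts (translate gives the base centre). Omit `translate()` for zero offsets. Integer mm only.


translate([252, 307, 0]) cylinder(h = 16, r = 111);
translate([252, 307, 16]) cylinder(h = 234, r = 68);
translate([252, 307, 250]) cylinder(h = 16, r = 111);


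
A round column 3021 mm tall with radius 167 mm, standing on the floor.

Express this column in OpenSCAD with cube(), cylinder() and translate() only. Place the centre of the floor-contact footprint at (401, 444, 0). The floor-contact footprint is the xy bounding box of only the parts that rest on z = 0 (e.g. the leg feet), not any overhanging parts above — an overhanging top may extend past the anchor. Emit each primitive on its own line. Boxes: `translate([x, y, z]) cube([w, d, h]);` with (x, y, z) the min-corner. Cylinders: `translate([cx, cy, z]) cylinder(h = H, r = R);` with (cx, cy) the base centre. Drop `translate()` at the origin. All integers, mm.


translate([401, 444, 0]) cylinder(h = 3021, r = 167);


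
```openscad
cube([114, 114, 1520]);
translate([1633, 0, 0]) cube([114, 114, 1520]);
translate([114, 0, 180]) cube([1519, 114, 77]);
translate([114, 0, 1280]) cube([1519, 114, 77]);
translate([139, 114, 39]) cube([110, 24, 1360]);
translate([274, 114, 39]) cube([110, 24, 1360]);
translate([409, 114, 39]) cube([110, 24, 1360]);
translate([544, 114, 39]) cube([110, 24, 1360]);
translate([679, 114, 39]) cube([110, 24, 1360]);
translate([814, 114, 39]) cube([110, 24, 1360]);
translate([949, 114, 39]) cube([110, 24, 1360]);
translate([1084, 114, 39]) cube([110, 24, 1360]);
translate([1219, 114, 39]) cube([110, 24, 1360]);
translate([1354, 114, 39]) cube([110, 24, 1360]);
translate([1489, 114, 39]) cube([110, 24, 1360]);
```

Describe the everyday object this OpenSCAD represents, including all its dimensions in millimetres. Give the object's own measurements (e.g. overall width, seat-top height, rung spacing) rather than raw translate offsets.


A fence section. Two 114×114 mm posts, 1520 mm tall, stand on the floor with a clear span of 1519 mm between their inner faces. Two horizontal rails of 114×77 mm section span the gap between the posts with their undersides at z = 180 mm and z = 1280 mm, flush with the posts' −y face. 11 pickets, each 110 mm wide, 24 mm thick and 1360 mm tall, are fixed to the +y face of the rails with their bottoms at z = 39 mm, spaced across the span with a 25 mm gap after the −x post and between neighbouring pickets, with 34 mm left before the +x post.


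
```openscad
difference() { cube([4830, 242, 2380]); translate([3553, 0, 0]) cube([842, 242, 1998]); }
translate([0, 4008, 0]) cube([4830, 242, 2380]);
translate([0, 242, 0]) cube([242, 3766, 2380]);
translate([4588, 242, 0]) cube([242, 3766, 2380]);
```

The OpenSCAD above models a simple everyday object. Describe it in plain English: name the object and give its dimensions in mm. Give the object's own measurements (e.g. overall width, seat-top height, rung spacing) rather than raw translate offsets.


A single room: four walls, each 2380 mm tall and 242 mm thick, enclosing an outside footprint 4830×4250 mm (x × y), no floor or roof. The front and back walls (−y and +y sides) run the full x-width; the side walls fit between their inner faces. A door opening 842 mm wide and 1998 mm tall is cut through the front wall from the floor up, its −x edge 3553 mm from the wall's −x end.


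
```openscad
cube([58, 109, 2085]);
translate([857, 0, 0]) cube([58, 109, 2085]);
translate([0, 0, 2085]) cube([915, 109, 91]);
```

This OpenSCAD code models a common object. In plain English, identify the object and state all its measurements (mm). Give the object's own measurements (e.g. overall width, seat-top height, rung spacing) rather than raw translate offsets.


A door frame. The clear opening is 799 mm wide and 2085 mm high. Two 58 mm wide jambs, 109 mm deep, stand either side of the opening from the floor to the top of the opening. A 91 mm thick head sits across the top of both jambs, spanning the full outside width of the frame.


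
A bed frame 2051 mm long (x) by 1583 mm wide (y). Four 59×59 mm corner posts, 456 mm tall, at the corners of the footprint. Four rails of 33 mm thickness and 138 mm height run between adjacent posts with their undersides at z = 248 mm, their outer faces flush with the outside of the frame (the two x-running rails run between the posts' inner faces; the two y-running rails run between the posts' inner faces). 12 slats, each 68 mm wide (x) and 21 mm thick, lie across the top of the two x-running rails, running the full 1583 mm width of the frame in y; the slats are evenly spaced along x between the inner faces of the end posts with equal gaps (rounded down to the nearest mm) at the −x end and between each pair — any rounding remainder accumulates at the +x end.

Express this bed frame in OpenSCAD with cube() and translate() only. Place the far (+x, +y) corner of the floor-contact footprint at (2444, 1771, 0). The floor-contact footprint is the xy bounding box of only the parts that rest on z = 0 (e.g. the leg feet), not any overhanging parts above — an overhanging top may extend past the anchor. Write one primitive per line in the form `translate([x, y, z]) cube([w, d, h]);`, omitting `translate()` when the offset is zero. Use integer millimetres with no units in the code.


translate([393, 188, 0]) cube([59, 59, 456]);
translate([393, 1712, 0]) cube([59, 59, 456]);
translate([2385, 188, 0]) cube([59, 59, 456]);
translate([2385, 1712, 0]) cube([59, 59, 456]);
translate([452, 188, 248]) cube([1933, 33, 138]);
translate([452, 1738, 248]) cube([1933, 33, 138]);
translate([393, 247, 248]) cube([33, 1465, 138]);
translate([2411, 247, 248]) cube([33, 1465, 138]);
translate([537, 188, 386]) cube([68, 1583, 21]);
translate([690, 188, 386]) cube([68, 1583, 21]);
translate([843, 188, 386]) cube([68, 1583, 21]);
translate([996, 188, 386]) cube([68, 1583, 21]);
translate([1149, 188, 386]) cube([68, 1583, 21]);
translate([1302, 188, 386]) cube([68, 1583, 21]);
translate([1455, 188, 386]) cube([68, 1583, 21]);
translate([1608, 188, 386]) cube([68, 1583, 21]);
translate([1761, 188, 386]) cube([68, 1583, 21]);
translate([1914, 188, 386]) cube([68, 1583, 21]);
translate([2067, 188, 386]) cube([68, 1583, 21]);
translate([2220, 188, 386]) cube([68, 1583, 21]);


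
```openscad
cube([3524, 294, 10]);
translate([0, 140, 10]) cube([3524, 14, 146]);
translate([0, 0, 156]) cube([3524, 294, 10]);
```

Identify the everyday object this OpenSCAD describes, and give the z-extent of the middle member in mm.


An I-beam. The web height is 146 mm.

Two wide flanges with a thin centred web — an I-beam. Overall 166 mm minus two 10 mm flanges gives a web of 166 − 2·10 = 146 mm.


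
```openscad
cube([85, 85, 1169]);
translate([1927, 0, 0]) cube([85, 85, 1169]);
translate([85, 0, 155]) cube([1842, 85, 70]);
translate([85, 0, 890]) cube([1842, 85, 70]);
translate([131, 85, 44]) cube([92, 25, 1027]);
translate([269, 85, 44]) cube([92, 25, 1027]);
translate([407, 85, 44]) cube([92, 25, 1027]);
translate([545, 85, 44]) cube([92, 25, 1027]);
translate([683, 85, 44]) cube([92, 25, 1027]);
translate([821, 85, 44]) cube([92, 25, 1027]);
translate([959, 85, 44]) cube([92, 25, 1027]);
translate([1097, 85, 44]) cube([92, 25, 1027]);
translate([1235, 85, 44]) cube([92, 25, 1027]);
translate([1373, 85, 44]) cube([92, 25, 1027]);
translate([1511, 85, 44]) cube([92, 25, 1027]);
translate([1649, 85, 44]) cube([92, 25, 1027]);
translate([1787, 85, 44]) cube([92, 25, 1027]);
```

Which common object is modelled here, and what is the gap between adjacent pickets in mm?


A fence section. The picket gap is 46 mm.

Two posts, two rails, 13 pickets — a fence section. Span 1842 mm holds 13 pickets of 92 mm with 14 equal gaps: ⌊(1842 − 13·92) / 14⌋ = 46 mm.


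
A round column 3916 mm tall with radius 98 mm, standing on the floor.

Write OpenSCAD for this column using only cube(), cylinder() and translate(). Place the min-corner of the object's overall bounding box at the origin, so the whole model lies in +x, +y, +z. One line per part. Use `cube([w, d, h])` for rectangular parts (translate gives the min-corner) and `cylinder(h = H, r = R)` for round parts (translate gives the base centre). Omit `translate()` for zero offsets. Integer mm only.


translate([98, 98, 0]) cylinder(h = 3916, r = 98);


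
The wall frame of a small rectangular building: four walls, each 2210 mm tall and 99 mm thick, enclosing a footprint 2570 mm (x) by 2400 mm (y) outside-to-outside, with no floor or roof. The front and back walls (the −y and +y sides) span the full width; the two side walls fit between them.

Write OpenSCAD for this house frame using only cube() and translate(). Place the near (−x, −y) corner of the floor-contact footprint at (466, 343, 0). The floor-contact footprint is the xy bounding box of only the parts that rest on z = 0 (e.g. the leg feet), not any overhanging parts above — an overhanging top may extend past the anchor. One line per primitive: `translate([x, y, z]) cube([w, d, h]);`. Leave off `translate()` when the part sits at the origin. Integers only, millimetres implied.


translate([466, 343, 0]) cube([2570, 99, 2210]);
translate([466, 2644, 0]) cube([2570, 99, 2210]);
translate([466, 442, 0]) cube([99, 2202, 2210]);
translate([2937, 442, 0]) cube([99, 2202, 2210]);


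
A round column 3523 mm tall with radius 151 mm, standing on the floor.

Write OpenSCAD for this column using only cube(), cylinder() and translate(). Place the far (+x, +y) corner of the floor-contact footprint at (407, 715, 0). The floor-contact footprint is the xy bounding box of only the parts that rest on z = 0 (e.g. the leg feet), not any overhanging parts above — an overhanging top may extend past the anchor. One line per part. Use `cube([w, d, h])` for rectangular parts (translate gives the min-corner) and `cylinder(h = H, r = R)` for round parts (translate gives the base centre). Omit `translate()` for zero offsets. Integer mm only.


translate([256, 564, 0]) cylinder(h = 3523, r = 151);


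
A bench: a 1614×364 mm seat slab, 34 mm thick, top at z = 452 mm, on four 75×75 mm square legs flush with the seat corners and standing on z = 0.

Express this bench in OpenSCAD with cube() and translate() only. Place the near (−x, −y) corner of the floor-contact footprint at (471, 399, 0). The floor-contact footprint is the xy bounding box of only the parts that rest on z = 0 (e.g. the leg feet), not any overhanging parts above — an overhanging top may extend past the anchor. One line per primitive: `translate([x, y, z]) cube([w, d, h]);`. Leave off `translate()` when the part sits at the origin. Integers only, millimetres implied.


// leg_h = 452 − 34 = 418
translate([471, 399, 418]) cube([1614, 364, 34]);
translate([471, 399, 0]) cube([75, 75, 418]);
translate([471, 688, 0]) cube([75, 75, 418]);
translate([2010, 399, 0]) cube([75, 75, 418]);
translate([2010, 688, 0]) cube([75, 75, 418]);


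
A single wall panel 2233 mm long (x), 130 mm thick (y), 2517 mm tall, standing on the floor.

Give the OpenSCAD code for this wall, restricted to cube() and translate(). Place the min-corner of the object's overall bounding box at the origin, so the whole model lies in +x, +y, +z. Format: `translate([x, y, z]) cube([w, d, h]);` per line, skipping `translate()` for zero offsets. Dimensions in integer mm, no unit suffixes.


cube([2233, 130, 2517]);


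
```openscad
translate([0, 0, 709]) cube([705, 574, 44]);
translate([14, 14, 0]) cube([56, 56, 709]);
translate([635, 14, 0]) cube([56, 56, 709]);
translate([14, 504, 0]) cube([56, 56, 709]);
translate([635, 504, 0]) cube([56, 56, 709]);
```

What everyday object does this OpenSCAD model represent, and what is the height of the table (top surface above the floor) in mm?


A table. The table height is 753 mm.

A 705×574×44 slab sits at z = 709 on four 56 mm square posts — a table. The top surface is at 709 + 44 = 753 mm.


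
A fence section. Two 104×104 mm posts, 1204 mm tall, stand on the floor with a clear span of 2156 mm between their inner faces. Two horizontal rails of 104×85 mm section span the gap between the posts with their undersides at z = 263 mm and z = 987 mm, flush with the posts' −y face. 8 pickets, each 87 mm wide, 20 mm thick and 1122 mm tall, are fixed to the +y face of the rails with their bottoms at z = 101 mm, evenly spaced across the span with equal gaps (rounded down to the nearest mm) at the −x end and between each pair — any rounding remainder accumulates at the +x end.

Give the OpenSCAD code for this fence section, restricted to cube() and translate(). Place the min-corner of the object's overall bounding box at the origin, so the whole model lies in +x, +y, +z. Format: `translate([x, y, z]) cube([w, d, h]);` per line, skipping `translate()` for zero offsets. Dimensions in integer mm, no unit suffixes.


cube([104, 104, 1204]);
translate([2260, 0, 0]) cube([104, 104, 1204]);
translate([104, 0, 263]) cube([2156, 104, 85]);
translate([104, 0, 987]) cube([2156, 104, 85]);
translate([266, 104, 101]) cube([87, 20, 1122]);
translate([515, 104, 101]) cube([87, 20, 1122]);
translate([764, 104, 101]) cube([87, 20, 1122]);
translate([1013, 104, 101]) cube([87, 20, 1122]);
translate([1262, 104, 101]) cube([87, 20, 1122]);
translate([1511, 104, 101]) cube([87, 20, 1122]);
translate([1760, 104, 101]) cube([87, 20, 1122]);
translate([2009, 104, 101]) cube([87, 20, 1122]);


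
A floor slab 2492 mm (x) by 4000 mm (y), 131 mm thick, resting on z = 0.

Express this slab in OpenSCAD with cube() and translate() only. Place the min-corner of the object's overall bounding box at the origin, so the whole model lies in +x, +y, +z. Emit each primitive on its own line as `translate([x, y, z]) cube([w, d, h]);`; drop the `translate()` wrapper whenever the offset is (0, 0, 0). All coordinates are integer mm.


cube([2492, 4000, 131]);


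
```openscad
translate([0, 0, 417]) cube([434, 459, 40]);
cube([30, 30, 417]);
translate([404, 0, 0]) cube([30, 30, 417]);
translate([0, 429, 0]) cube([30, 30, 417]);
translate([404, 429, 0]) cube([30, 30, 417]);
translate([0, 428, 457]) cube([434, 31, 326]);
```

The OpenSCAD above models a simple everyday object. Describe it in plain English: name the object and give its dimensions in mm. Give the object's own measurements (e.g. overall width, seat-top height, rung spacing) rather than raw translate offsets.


A chair. The seat is a 434×459×40 mm slab with its top at z = 457 mm, on four 30×30 mm corner legs (flush with the seat edges, standing on z = 0). A flat backrest 31 mm thick, 326 mm tall, spans the full seat width and rises from the seat top along its +y edge, rear face flush with the rear of the seat.


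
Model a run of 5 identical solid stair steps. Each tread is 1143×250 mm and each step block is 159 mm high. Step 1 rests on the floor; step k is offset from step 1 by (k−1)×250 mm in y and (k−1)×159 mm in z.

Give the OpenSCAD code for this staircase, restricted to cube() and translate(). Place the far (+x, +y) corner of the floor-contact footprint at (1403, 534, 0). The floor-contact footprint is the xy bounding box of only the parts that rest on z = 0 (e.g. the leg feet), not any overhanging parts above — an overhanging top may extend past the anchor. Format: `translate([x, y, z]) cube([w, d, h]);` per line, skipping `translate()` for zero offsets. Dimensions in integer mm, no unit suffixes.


translate([260, 284, 0]) cube([1143, 250, 159]);
translate([260, 534, 159]) cube([1143, 250, 159]);
translate([260, 784, 318]) cube([1143, 250, 159]);
translate([260, 1034, 477]) cube([1143, 250, 159]);
translate([260, 1284, 636]) cube([1143, 250, 159]);


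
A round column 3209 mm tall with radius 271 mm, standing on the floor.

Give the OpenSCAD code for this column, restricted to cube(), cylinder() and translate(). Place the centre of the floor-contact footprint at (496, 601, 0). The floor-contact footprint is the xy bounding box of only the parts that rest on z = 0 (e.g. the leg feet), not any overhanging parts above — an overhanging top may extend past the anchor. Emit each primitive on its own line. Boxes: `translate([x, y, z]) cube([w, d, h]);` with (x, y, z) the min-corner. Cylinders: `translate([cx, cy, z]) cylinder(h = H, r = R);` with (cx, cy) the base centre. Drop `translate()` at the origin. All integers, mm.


translate([496, 601, 0]) cylinder(h = 3209, r = 271);


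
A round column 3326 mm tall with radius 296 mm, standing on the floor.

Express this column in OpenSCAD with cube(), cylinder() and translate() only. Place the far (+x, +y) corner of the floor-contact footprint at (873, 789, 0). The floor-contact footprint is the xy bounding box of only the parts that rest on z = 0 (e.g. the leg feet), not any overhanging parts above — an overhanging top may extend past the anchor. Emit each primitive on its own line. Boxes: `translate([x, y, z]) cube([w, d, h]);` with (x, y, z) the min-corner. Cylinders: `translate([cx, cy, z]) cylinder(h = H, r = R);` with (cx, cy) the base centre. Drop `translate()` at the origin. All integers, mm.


translate([577, 493, 0]) cylinder(h = 3326, r = 296);


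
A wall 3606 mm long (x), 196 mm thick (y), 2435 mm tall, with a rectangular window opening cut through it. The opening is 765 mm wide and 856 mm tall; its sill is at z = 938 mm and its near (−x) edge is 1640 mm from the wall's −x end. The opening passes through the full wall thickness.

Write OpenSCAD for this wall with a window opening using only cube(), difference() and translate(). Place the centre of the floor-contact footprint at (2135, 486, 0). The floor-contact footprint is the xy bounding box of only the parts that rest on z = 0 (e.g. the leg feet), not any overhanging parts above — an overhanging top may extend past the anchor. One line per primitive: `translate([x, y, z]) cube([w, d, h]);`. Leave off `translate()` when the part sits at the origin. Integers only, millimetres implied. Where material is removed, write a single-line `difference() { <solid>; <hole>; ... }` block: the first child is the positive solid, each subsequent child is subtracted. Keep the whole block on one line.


difference() { translate([332, 388, 0]) cube([3606, 196, 2435]); translate([1972, 388, 938]) cube([765, 196, 856]); }


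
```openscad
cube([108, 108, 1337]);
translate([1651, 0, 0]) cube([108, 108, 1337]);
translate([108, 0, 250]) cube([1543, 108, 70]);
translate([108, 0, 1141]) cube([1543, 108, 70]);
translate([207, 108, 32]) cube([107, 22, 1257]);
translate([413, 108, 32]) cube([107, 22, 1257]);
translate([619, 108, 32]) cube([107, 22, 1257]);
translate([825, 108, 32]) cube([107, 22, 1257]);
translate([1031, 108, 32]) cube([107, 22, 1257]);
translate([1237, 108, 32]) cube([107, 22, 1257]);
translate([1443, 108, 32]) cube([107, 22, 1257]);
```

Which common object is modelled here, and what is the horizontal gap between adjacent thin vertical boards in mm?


A fence section. The picket gap is 99 mm.

Two posts, two rails, 7 pickets — a fence section. Span 1543 mm holds 7 pickets of 107 mm with 8 equal gaps: ⌊(1543 − 7·107) / 8⌋ = 99 mm.


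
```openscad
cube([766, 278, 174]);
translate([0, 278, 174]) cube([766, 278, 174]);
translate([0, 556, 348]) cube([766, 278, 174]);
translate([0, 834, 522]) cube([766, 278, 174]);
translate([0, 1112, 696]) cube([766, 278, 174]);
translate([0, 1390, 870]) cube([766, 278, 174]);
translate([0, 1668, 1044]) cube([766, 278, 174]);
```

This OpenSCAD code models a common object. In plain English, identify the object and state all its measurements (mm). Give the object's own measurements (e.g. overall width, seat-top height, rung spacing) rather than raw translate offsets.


A straight staircase of 7 solid steps. Each step is 766 mm wide (x), 278 mm deep (y, the going) and 174 mm tall (the rise). The first step rests on the floor; each subsequent step sits one going further in +y and one rise higher in +z, directly behind and above the previous step with no overlap.


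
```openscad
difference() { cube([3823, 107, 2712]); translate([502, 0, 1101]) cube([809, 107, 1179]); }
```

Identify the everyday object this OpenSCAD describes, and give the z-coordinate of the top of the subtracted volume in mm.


A wall with a window opening. The window head height is 2280 mm.

A wall with a rectangular opening subtracted — a window. Sill at z = 1101, opening 1179 mm tall, so the head is at 1101 + 1179 = 2280 mm.


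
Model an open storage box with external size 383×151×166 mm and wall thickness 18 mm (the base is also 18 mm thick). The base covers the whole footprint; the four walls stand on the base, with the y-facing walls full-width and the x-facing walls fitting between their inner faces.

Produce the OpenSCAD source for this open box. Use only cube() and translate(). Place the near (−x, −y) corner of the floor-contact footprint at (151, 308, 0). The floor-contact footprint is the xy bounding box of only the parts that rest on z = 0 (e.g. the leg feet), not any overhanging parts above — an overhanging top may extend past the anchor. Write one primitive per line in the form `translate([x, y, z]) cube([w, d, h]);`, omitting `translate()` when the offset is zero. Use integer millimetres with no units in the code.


translate([151, 308, 0]) cube([383, 151, 18]);
translate([151, 308, 18]) cube([383, 18, 148]);
translate([151, 441, 18]) cube([383, 18, 148]);
translate([151, 326, 18]) cube([18, 115, 148]);
translate([516, 326, 18]) cube([18, 115, 148]);


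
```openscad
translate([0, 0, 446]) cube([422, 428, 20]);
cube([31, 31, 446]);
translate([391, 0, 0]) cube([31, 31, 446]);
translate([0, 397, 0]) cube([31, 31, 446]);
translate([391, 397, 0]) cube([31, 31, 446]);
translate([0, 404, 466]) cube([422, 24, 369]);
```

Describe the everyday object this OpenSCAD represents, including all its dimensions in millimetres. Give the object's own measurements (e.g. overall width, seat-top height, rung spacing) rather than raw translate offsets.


A chair. The seat is a 422×428×20 mm slab with its top at z = 466 mm, on four 31×31 mm corner legs (flush with the seat edges, standing on z = 0). A flat backrest 24 mm thick, 369 mm tall, spans the full seat width and rises from the seat top along its +y edge, rear face flush with the rear of the seat.


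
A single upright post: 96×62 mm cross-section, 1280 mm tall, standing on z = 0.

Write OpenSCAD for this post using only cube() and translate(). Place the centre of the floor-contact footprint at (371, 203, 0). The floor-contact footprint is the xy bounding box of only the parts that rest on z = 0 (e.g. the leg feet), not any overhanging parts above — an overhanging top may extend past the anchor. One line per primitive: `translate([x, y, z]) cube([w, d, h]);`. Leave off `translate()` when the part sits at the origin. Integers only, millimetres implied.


translate([323, 172, 0]) cube([96, 62, 1280]);


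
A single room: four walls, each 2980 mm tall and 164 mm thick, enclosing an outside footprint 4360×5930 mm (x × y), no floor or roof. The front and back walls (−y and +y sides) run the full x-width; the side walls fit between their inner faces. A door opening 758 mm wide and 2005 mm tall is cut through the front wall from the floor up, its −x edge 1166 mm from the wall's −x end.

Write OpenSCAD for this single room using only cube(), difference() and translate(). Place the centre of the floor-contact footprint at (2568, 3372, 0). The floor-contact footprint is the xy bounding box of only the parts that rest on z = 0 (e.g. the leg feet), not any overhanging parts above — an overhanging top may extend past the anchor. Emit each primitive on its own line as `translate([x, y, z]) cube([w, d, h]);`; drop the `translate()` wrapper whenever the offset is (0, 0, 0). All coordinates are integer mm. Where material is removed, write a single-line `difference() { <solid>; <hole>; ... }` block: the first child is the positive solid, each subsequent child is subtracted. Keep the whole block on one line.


difference() { translate([388, 407, 0]) cube([4360, 164, 2980]); translate([1554, 407, 0]) cube([758, 164, 2005]); }
translate([388, 6173, 0]) cube([4360, 164, 2980]);
translate([388, 571, 0]) cube([164, 5602, 2980]);
translate([4584, 571, 0]) cube([164, 5602, 2980]);


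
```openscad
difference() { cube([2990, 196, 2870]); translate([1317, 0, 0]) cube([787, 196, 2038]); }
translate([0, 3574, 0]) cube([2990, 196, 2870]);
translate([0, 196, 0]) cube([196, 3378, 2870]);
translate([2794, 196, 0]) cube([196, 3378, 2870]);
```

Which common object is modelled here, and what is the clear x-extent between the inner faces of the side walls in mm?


A single room. The interior width is 2598 mm.

Four walls enclosing a rectangle with a door in the front wall — a room. Outside width 2990 minus two 196 mm walls gives 2598 mm.


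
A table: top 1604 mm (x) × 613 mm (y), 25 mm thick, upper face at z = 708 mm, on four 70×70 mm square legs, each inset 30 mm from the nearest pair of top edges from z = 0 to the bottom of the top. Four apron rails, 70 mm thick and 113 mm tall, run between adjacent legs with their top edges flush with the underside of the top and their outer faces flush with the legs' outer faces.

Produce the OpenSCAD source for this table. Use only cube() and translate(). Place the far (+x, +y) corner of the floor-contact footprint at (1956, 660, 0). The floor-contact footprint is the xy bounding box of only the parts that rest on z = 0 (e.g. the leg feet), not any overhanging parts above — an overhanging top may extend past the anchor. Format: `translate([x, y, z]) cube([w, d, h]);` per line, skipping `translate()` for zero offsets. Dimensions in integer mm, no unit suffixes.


translate([382, 77, 683]) cube([1604, 613, 25]);
translate([412, 107, 0]) cube([70, 70, 683]);
translate([1886, 107, 0]) cube([70, 70, 683]);
translate([412, 590, 0]) cube([70, 70, 683]);
translate([1886, 590, 0]) cube([70, 70, 683]);
translate([482, 107, 570]) cube([1404, 70, 113]);
translate([482, 590, 570]) cube([1404, 70, 113]);
translate([412, 177, 570]) cube([70, 413, 113]);
translate([1886, 177, 570]) cube([70, 413, 113]);


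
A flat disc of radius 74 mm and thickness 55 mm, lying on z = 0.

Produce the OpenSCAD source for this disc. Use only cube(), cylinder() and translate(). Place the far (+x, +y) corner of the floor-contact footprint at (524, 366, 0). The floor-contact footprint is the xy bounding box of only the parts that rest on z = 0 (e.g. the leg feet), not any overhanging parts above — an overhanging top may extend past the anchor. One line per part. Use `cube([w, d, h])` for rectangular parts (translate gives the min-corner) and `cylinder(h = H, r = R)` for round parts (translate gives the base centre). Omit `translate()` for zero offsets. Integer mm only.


translate([450, 292, 0]) cylinder(h = 55, r = 74);


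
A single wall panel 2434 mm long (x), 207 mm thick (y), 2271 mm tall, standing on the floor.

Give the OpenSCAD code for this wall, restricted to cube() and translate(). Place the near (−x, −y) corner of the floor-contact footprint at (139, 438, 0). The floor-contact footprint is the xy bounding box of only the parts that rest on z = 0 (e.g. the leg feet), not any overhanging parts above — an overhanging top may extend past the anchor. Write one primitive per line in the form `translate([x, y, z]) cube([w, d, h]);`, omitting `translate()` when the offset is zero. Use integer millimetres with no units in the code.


translate([139, 438, 0]) cube([2434, 207, 2271]);


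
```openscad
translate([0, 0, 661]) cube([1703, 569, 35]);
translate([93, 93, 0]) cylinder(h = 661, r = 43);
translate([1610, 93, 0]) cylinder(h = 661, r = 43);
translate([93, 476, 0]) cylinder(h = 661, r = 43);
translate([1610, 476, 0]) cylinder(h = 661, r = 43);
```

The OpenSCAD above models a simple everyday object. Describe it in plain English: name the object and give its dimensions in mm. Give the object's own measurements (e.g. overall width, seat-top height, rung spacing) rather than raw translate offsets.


A rectangular dining table. The top is 1703×569×35 mm with its upper surface at z = 696 mm. It stands on four round legs of 86 mm diameter, each leg's bounding box inset 50 mm from the nearest pair of top edges, running from the floor to the underside of the top.


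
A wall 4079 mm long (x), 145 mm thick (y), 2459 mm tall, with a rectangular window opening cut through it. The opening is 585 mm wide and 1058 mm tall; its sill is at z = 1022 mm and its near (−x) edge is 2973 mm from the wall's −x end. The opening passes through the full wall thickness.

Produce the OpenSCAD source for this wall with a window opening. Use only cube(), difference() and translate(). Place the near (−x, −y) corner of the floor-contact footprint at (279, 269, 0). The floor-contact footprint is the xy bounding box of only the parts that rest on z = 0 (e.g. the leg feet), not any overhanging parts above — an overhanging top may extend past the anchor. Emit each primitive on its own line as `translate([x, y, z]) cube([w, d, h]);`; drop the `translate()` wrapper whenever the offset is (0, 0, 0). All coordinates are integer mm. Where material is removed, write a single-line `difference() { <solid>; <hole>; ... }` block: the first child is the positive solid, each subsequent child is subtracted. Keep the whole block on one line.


difference() { translate([279, 269, 0]) cube([4079, 145, 2459]); translate([3252, 269, 1022]) cube([585, 145, 1058]); }


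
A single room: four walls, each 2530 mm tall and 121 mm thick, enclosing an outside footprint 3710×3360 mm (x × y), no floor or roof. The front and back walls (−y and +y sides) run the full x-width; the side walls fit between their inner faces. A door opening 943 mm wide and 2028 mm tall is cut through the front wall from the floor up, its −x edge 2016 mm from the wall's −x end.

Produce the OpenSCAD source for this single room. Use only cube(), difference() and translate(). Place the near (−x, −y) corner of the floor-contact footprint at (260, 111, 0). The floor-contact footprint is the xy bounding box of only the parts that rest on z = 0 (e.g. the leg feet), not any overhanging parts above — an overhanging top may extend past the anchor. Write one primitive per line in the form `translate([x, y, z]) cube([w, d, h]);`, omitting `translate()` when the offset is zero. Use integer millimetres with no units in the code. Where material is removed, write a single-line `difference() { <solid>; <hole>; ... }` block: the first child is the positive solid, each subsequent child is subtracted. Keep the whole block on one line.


difference() { translate([260, 111, 0]) cube([3710, 121, 2530]); translate([2276, 111, 0]) cube([943, 121, 2028]); }
translate([260, 3350, 0]) cube([3710, 121, 2530]);
translate([260, 232, 0]) cube([121, 3118, 2530]);
translate([3849, 232, 0]) cube([121, 3118, 2530]);


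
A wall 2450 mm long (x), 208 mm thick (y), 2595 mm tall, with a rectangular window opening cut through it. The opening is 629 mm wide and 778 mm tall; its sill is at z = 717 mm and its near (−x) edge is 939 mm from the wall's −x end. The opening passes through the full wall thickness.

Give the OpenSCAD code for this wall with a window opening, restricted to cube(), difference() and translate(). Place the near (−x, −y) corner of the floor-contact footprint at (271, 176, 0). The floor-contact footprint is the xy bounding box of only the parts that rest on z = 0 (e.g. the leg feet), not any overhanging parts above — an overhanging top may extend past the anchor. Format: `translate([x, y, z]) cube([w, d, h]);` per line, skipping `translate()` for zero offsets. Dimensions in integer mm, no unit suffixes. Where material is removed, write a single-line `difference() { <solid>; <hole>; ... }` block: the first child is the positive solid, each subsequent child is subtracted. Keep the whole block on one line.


difference() { translate([271, 176, 0]) cube([2450, 208, 2595]); translate([1210, 176, 717]) cube([629, 208, 778]); }


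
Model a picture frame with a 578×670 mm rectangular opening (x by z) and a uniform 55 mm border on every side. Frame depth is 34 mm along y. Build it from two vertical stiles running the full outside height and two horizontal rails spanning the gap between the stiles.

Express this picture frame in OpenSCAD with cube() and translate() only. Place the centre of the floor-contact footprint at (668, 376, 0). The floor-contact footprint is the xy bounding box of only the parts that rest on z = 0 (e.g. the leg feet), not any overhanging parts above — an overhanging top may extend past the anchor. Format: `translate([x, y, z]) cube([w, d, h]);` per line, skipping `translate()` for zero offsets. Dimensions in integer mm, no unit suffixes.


translate([324, 359, 0]) cube([55, 34, 780]);
translate([957, 359, 0]) cube([55, 34, 780]);
translate([379, 359, 0]) cube([578, 34, 55]);
translate([379, 359, 725]) cube([578, 34, 55]);
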